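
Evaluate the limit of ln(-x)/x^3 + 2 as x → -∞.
The quotient is an ∞/∞ indeterminate form as x → -∞.
Compare growth rates of the dominant terms (exponentials ≫ polynomials ≫ logarithms), or apply L'Hôpital's rule; the quotient → 0.
Adding the constant: 0 + 2 = 2. Limit = 2.

Final answer: 2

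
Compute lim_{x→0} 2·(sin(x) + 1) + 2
Direct substitution at x = 0 gives 4.

Final answer: 4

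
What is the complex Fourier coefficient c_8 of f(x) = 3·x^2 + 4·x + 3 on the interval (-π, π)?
Compute the real Fourier coefficients first: a_8 = 3/16, b_8 = -1.
Then c_8 = (a_8 − i·b_8)/2 = 3/32 + i/2.

Final answer: 3/32 + i/2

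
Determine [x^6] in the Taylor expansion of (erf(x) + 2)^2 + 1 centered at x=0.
Expand to order 6: (erf(x) + 2)^2 + 1 = 56·x^6/(45·π) + 4·x^5/(5·√(π)) - 8·x^4/(3·π) - 8·x^3/(3·√(π)) + 4·x^2/π + 8·x/√(π) + 5 + O(x^7).
The coefficient of x^6 is 56/(45·π).

Final answer: 56/(45·π)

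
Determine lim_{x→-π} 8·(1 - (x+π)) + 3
Direct substitution at x = -π gives 11.

Final answer: 11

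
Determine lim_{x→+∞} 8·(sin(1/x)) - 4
Evaluate the dominant behaviour as x → +∞; each term tends to a finite value or vanishes.
Limit = -4.

Final answer: -4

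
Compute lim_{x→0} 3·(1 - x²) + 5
Direct substitution at x = 0 gives 8.

Final answer: 8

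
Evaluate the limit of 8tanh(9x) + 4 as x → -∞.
Evaluate the dominant behaviour as x → -∞; each term tends to a finite value or vanishes.
Limit = -4.

Final answer: -4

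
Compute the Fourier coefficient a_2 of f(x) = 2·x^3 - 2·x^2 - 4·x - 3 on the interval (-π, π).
a_2 = (1/π) ∫_{-π}^{π} f(x)·cos(2x) dx.
Evaluate the integral (use parity and integration by parts as needed): a_2 = -2.

Final answer: -2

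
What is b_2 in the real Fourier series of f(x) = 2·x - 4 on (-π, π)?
b_2 = (1/π) ∫_{-π}^{π} f(x)·sin(2x) dx.
Evaluate the integral (use parity and integration by parts as needed): b_2 = -2.

Final answer: -2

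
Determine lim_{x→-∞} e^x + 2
Evaluate the dominant behaviour as x → -∞; each term tends to a finite value or vanishes.
Limit = 2.

Final answer: 2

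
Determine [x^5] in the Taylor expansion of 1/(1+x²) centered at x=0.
Expand to order 5: 1/(1+x²) = x^4 - x^2 + 1 + O(x^6).
The coefficient of x^5 is 0.

Final answer: 0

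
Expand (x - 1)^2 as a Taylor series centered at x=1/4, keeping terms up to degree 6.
9/16 - 3·(x - 1/4)/2 + (x - 1/4)^2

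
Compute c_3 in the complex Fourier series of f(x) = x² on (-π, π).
Compute the real Fourier coefficients first: a_3 = -4/9, b_3 = 0.
Then c_3 = (a_3 − i·b_3)/2 = -2/9.

Final answer: -2/9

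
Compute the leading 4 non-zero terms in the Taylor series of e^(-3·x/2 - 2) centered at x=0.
-9·x^3·e^(-2)/16 + 9·x^2·e^(-2)/8 - 3·x·e^(-2)/2 + e^(-2)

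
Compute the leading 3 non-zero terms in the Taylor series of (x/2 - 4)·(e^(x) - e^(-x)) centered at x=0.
-4·x^3/3 + x^2 - 8·x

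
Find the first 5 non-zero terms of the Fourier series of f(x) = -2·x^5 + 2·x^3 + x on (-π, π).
(-502 - 4·π^4 + 84·π^2)·sin(x) + (-12·π^2 + 17 + 2·π^4)·sin(2·x) + (-4·π^4/3 - 178/81 + 116·π^2/27)·sin(3·x) + (-9·π^2/4 + 11/32 + π^4)·sin(4·x) + (-4·π^4/5 + 34/625 + 36·π^2/25)·sin(5·x)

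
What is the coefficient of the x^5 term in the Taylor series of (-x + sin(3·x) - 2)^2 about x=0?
Expand to order 5: (-x + sin(3·x) - 2)^2 = -81·x^5/10 - 18·x^4 + 18·x^3 + 4·x^2 - 8·x + 4 + O(x^6).
The coefficient of x^5 is -81/10.

Final answer: -81/10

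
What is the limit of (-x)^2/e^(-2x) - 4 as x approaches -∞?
The quotient is an ∞/∞ indeterminate form as x → -∞.
Compare growth rates of the dominant terms (exponentials ≫ polynomials ≫ logarithms), or apply L'Hôpital's rule; the quotient → 0.
Adding the constant: 0 - 4 = -4. Limit = -4.

Final answer: -4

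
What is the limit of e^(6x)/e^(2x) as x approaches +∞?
This is an ∞/∞ indeterminate form as x → +∞.
Rewrite e^(6x)/e^(2x) = e^((6−2)x) = e^(4x); the exponent coefficient is 4 > 0 so e^(4x) → ∞.
Limit = ∞.

Final answer: ∞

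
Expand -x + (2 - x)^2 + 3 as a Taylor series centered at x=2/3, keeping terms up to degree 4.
37/9 - 11·(x - 2/3)/3 + (x - 2/3)^2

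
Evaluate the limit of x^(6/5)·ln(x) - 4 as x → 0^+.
The product is a 0·∞ indeterminate form at x → 0⁺.
Rewrite the product as ln(x) / x^(-6/5) and apply L'Hôpital, or use the standard hierarchy x^(-6/5) ≫ |ln x| as x → 0⁺.
The indeterminate product → 0, so the limit = -4.

Final answer: -4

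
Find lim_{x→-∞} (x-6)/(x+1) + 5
Evaluate the dominant behaviour as x → -∞; each term tends to a finite value or vanishes.
Limit = 6.

Final answer: 6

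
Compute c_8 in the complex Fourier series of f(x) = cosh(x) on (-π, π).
Compute the real Fourier coefficients first: a_8 = 2·sinh(π)/(65·π), b_8 = 0.
Then c_8 = (a_8 − i·b_8)/2 = sinh(π)/(65·π).

Final answer: sinh(π)/(65·π)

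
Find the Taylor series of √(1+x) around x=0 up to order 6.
-21·x^6/1024 + 7·x^5/256 - 5·x^4/128 + x^3/16 - x^2/8 + x/2 + 1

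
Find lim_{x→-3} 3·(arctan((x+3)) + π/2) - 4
Direct substitution at x = -3 gives -4 + 3·π/2.

Final answer: -4 + 3·π/2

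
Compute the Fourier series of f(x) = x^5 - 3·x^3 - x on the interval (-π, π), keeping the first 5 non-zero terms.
(-46·π^2 + 2·π^4 + 274)·sin(x) + (-π^4 - 11 + 8·π^2)·sin(2·x) + (-94·π^2/27 + 134/81 + 2·π^4/3)·sin(3·x) + (-π^4/2 - 19/64 + 17·π^2/8)·sin(4·x) + (-38·π^2/25 - 22/625 + 2·π^4/5)·sin(5·x)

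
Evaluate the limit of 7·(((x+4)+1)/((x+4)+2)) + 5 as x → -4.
Direct substitution at x = -4 gives 17/2.

Final answer: 17/2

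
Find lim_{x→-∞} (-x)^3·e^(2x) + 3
The product is a 0·∞ indeterminate form at x → -∞.
Rewrite the product as (-x)^3 / e^(-2x) (an ∞/∞ form) and apply L'Hôpital, or use the standard hierarchy e^(2|x|) ≫ |(-x)^3| as x → -∞.
The indeterminate product → 0, so the limit = 3.

Final answer: 3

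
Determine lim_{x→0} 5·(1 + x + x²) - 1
Direct substitution at x = 0 gives 4.

Final answer: 4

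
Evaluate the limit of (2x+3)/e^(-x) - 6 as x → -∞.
The quotient is an ∞/∞ indeterminate form as x → -∞.
Compare growth rates of the dominant terms (exponentials ≫ polynomials ≫ logarithms), or apply L'Hôpital's rule; the quotient → 0.
Adding the constant: 0 - 6 = -6. Limit = -6.

Final answer: -6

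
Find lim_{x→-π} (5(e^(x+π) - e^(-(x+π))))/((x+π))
Both numerator and denominator → 0 as x → -π; this is a 0/0 indeterminate form.
Expand each to leading order near x = -π: numerator ~ 10·(x + π), denominator ~ (x + π).
The limit of the ratio is 10.

Final answer: 10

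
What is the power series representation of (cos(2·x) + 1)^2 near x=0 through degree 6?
-136·x^6/45 + 20·x^4/3 - 8·x^2 + 4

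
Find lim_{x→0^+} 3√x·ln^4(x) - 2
The product is a 0·∞ indeterminate form at x → 0⁺.
Rewrite the product as 3·ln^4(x) / x^(-1/2) and apply L'Hôpital, or use the standard hierarchy x^(-1/2) ≫ |ln x|^4 as x → 0⁺.
The indeterminate product → 0, so the limit = -2.

Final answer: -2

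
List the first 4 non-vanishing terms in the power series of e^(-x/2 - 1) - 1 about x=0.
-x^3·e^(-1)/48 + x^2·e^(-1)/8 - x·e^(-1)/2 - 1 + e^(-1)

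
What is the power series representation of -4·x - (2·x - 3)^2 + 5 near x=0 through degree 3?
-4·x^2 + 8·x - 4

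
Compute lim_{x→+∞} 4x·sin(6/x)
As x → +∞: let u = 6/x → 0⁺; then 4·x·sin(6/x) = 4·6·sin(u)/u → 4·6·1 = 24.
Limit = 24.

Final answer: 24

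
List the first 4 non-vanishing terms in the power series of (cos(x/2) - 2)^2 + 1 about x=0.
-7·x^6/11520 + x^4/96 + x^2/4 + 2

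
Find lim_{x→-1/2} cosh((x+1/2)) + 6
Direct substitution at x = -1/2 gives 7.

Final answer: 7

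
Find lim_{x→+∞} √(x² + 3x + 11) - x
This is an ∞ − ∞ indeterminate form.
Multiply and divide by the conjugate √(x²+3x + 11) + x; the x² terms cancel, leaving (3x + 11)/(√(x²+3x + 11)+x) → 3/2.
Limit = 3/2.

Final answer: 3/2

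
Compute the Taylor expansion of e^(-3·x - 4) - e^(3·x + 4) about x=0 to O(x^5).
x^4·(-27·e^(4)/8 + 27·e^(-4)/8) + x^3·(-9·e^(4)/2 - 9·e^(-4)/2) + x^2·(-9·e^(4)/2 + 9·e^(-4)/2) + x·(-3·e^(4) - 3·e^(-4)) - e^(4) + e^(-4)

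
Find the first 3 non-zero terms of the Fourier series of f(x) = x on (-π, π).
2·sin(x) - sin(2·x) + 2·sin(3·x)/3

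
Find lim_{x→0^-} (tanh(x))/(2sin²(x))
Both numerator and denominator → 0 as x → 0^-; this is a 0/0 indeterminate form.
Expand each to leading order near x = 0: numerator ~ x, denominator ~ 2·x^2.
The limit of the ratio is -∞.

Final answer: -∞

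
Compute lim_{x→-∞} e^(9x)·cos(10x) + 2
Evaluate the dominant behaviour as x → -∞; each term tends to a finite value or vanishes.
Limit = 2.

Final answer: 2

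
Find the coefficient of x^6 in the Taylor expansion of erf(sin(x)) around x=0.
Expand to order 6: erf(sin(x)) = 11·x^5/(20·√(π)) - x^3/√(π) + 2·x/√(π) + O(x^7).
The coefficient of x^6 is 0.

Final answer: 0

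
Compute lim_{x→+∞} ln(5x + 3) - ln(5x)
This is an ∞ − ∞ indeterminate form.
Combine the logarithms: ln(5x+3) − ln(5x) = ln((5x+3)/(5x)) = ln(1 + 3/(5x)) → ln(1) = 0.
Limit = 0.

Final answer: 0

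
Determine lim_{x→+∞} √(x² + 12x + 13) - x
This is an ∞ − ∞ indeterminate form.
Multiply and divide by the conjugate √(x²+12x + 13) + x; the x² terms cancel, leaving (12x + 13)/(√(x²+12x + 13)+x) → 12/2 = 6.
Limit = 6.

Final answer: 6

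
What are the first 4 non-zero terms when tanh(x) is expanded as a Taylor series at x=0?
-17·x^7/315 + 2·x^5/15 - x^3/3 + x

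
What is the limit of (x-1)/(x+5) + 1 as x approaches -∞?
Evaluate the dominant behaviour as x → -∞; each term tends to a finite value or vanishes.
Limit = 2.

Final answer: 2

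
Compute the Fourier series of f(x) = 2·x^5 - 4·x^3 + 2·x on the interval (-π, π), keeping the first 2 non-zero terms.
(-88·π^2 + 4·π^4 + 532)·sin(x) + (-2·π^4 - 23 + 14·π^2)·sin(2·x)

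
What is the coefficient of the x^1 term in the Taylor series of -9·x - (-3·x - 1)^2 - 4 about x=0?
Expand to order 1: -9·x - (-3·x - 1)^2 - 4 = -15·x - 5 + O(x^2).
The coefficient of x^1 is -15.

Final answer: -15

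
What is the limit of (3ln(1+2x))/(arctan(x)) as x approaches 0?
Both numerator and denominator → 0 as x → 0; this is a 0/0 indeterminate form.
Expand each to leading order near x = 0: numerator ~ 6·x, denominator ~ x.
The limit of the ratio is 6.

Final answer: 6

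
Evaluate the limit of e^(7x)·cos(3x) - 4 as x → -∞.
Evaluate the dominant behaviour as x → -∞; each term tends to a finite value or vanishes.
Limit = -4.

Final answer: -4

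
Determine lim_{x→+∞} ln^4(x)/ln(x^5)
This is an ∞/∞ indeterminate form as x → +∞.
Write ln(x^5) = 5·ln(x), reducing the quotient to ln^3(x)/5 → ∞.
Limit = ∞.

Final answer: ∞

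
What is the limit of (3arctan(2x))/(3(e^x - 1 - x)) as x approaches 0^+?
Both numerator and denominator → 0 as x → 0^+; this is a 0/0 indeterminate form.
Expand each to leading order near x = 0: numerator ~ 6·x, denominator ~ 3·x^2/2.
The limit of the ratio is ∞.

Final answer: ∞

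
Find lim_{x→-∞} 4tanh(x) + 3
Evaluate the dominant behaviour as x → -∞; each term tends to a finite value or vanishes.
Limit = -1.

Final answer: -1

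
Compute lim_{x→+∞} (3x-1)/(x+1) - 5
Evaluate the dominant behaviour as x → +∞; each term tends to a finite value or vanishes.
Limit = -2.

Final answer: -2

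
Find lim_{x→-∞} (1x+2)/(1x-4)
Evaluate the dominant behaviour as x → -∞; each term tends to a finite value or vanishes.
Limit = 1.

Final answer: 1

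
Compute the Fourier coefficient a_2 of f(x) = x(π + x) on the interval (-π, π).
a_2 = (1/π) ∫_{-π}^{π} f(x)·cos(2x) dx.
Evaluate the integral (use parity and integration by parts as needed): a_2 = 1.

Final answer: 1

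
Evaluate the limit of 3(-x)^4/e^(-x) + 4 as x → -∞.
The quotient is an ∞/∞ indeterminate form as x → -∞.
Compare growth rates of the dominant terms (exponentials ≫ polynomials ≫ logarithms), or apply L'Hôpital's rule; the quotient → 0.
Adding the constant: 0 + 4 = 4. Limit = 4.

Final answer: 4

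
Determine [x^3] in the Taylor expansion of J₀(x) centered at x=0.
Expand to order 3: J₀(x) = 1 - x^2/4 + O(x^4).
The coefficient of x^3 is 0.

Final answer: 0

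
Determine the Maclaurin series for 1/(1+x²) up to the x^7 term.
-x^6 + x^4 - x^2 + 1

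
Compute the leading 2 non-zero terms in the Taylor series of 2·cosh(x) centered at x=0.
x^2 + 2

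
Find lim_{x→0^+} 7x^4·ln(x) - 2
The product is a 0·∞ indeterminate form at x → 0⁺.
Rewrite the product as 7·ln(x) / x^(-4) and apply L'Hôpital, or use the standard hierarchy x^(-4) ≫ |ln x| as x → 0⁺.
The indeterminate product → 0, so the limit = -2.

Final answer: -2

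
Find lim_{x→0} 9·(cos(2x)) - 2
Direct substitution at x = 0 gives 7.

Final answer: 7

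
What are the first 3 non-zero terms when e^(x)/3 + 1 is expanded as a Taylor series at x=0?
x^2/6 + x/3 + 4/3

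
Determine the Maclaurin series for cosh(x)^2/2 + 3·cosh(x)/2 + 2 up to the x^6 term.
7·x^6/288 + 11·x^4/48 + 5·x^2/4 + 4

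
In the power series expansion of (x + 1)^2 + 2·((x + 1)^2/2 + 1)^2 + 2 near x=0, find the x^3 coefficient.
Expand to order 3: (x + 1)^2 + 2·((x + 1)^2/2 + 1)^2 + 2 = 2·x^3 + 6·x^2 + 8·x + 15/2 + O(x^4).
The coefficient of x^3 is 2.

Final answer: 2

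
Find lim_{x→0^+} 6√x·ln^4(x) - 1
The product is a 0·∞ indeterminate form at x → 0⁺.
Rewrite the product as 6·ln^4(x) / x^(-1/2) and apply L'Hôpital, or use the standard hierarchy x^(-1/2) ≫ |ln x|^4 as x → 0⁺.
The indeterminate product → 0, so the limit = -1.

Final answer: -1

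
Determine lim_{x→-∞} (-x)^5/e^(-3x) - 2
The quotient is an ∞/∞ indeterminate form as x → -∞.
Compare growth rates of the dominant terms (exponentials ≫ polynomials ≫ logarithms), or apply L'Hôpital's rule; the quotient → 0.
Adding the constant: 0 - 2 = -2. Limit = -2.

Final answer: -2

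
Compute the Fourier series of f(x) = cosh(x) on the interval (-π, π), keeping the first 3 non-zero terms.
-cos(x)·sinh(π)/π + 2·cos(2·x)·sinh(π)/(5·π) + sinh(π)/π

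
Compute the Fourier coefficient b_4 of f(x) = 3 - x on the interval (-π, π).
b_4 = (1/π) ∫_{-π}^{π} f(x)·sin(4x) dx.
Evaluate the integral (use parity and integration by parts as needed): b_4 = 1/2.

Final answer: 1/2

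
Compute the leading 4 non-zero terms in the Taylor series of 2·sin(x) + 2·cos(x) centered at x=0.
-x^3/3 - x^2 + 2·x + 2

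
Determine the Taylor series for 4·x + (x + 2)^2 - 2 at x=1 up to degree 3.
11 + 10·(x - 1) + (x - 1)^2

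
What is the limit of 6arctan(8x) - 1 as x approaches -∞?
Evaluate the dominant behaviour as x → -∞; each term tends to a finite value or vanishes.
Limit = -3·π - 1.

Final answer: -3·π - 1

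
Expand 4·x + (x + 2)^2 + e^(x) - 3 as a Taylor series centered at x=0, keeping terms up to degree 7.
x^7/5040 + x^6/720 + x^5/120 + x^4/24 + x^3/6 + 3·x^2/2 + 9·x + 2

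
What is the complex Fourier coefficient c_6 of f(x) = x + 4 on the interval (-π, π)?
Compute the real Fourier coefficients first: a_6 = 0, b_6 = -1/3.
Then c_6 = (a_6 − i·b_6)/2 = i/6.

Final answer: i/6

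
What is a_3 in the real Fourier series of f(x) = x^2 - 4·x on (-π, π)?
a_3 = (1/π) ∫_{-π}^{π} f(x)·cos(3x) dx.
Evaluate the integral (use parity and integration by parts as needed): a_3 = -4/9.

Final answer: -4/9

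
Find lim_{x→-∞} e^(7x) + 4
Evaluate the dominant behaviour as x → -∞; each term tends to a finite value or vanishes.
Limit = 4.

Final answer: 4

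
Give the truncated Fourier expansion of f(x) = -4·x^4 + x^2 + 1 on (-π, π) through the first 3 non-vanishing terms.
(-196 + 32·π^2)·cos(x) + (13 - 8·π^2)·cos(2·x) - 4·π^4/5 + 1 + π^2/3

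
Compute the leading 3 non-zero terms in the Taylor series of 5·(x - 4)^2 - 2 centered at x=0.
5·x^2 - 40·x + 78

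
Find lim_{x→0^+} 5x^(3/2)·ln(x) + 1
The product is a 0·∞ indeterminate form at x → 0⁺.
Rewrite the product as 5·ln(x) / x^(-3/2) and apply L'Hôpital, or use the standard hierarchy x^(-3/2) ≫ |ln x| as x → 0⁺.
The indeterminate product → 0, so the limit = 1.

Final answer: 1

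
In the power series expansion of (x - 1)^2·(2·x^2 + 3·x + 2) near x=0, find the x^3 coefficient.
Expand to order 3: (x - 1)^2·(2·x^2 + 3·x + 2) = -x^3 - 2·x^2 - x + 2 + O(x^4).
The coefficient of x^3 is -1.

Final answer: -1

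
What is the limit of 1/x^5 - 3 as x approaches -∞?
Evaluate the dominant behaviour as x → -∞; each term tends to a finite value or vanishes.
Limit = -3.

Final answer: -3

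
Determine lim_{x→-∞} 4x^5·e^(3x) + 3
The product is a 0·∞ indeterminate form at x → -∞.
Rewrite the product as 4x^5 / e^(-3x) (an ∞/∞ form) and apply L'Hôpital, or use the standard hierarchy e^(3|x|) ≫ |x^5| as x → -∞.
The indeterminate product → 0, so the limit = 3.

Final answer: 3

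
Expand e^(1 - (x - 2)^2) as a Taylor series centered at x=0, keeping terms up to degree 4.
19·x^4·e^(-3)/6 + 20·x^3·e^(-3)/3 + 7·x^2·e^(-3) + 4·x·e^(-3) + e^(-3)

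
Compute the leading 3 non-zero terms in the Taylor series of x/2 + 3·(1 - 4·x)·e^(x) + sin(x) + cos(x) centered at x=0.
-11·x^2 - 15·x/2 + 4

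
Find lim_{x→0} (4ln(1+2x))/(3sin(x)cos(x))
Both numerator and denominator → 0 as x → 0; this is a 0/0 indeterminate form.
Expand each to leading order near x = 0: numerator ~ 8·x, denominator ~ 3·x.
The limit of the ratio is 8/3.

Final answer: 8/3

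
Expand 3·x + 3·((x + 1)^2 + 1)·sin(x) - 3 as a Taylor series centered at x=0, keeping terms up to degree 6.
x^6/20 - 9·x^5/20 - x^4 + 2·x^3 + 6·x^2 + 9·x - 3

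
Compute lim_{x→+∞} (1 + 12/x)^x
As x → +∞: this is the defining limit (1 + 12/x)^x → e^12.
Limit = e^(12).

Final answer: e^(12)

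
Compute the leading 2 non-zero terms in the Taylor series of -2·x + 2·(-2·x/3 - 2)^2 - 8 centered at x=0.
8·x^2/9 + 10·x/3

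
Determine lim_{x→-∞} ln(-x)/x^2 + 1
The quotient is an ∞/∞ indeterminate form as x → -∞.
Compare growth rates of the dominant terms (exponentials ≫ polynomials ≫ logarithms), or apply L'Hôpital's rule; the quotient → 0.
Adding the constant: 0 + 1 = 1. Limit = 1.

Final answer: 1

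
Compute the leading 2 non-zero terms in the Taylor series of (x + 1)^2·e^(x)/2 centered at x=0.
3·x/2 + 1/2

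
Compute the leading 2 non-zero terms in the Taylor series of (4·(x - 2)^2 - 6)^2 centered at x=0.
100 - 320·x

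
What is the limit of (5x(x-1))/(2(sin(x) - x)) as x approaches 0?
Both numerator and denominator → 0 as x → 0; this is a 0/0 indeterminate form.
Expand each to leading order near x = 0: numerator ~ -5·x, denominator ~ -x^3/3.
The limit of the ratio is ∞.

Final answer: ∞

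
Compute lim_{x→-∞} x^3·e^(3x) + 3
The product is a 0·∞ indeterminate form at x → -∞.
Rewrite the product as x^3 / e^(-3x) (an ∞/∞ form) and apply L'Hôpital, or use the standard hierarchy e^(3|x|) ≫ |x^3| as x → -∞.
The indeterminate product → 0, so the limit = 3.

Final answer: 3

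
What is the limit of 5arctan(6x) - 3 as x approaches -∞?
Evaluate the dominant behaviour as x → -∞; each term tends to a finite value or vanishes.
Limit = -5·π/2 - 3.

Final answer: -5·π/2 - 3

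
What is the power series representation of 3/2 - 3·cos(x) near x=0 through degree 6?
x^6/240 - x^4/8 + 3·x^2/2 - 3/2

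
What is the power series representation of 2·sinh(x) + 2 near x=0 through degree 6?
x^5/60 + x^3/3 + 2·x + 2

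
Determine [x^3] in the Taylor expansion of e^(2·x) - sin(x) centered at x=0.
Expand to order 3: e^(2·x) - sin(x) = 3·x^3/2 + 2·x^2 + x + 1 + O(x^4).
The coefficient of x^3 is 3/2.

Final answer: 3/2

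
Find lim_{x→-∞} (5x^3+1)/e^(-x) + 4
The quotient is an ∞/∞ indeterminate form as x → -∞.
Compare growth rates of the dominant terms (exponentials ≫ polynomials ≫ logarithms), or apply L'Hôpital's rule; the quotient → 0.
Adding the constant: 0 + 4 = 4. Limit = 4.

Final answer: 4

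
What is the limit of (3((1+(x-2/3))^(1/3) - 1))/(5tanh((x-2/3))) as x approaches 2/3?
Both numerator and denominator → 0 as x → 2/3; this is a 0/0 indeterminate form.
Expand each to leading order near x = 2/3: numerator ~ (x - 2/3), denominator ~ 5·(x - 2/3).
The limit of the ratio is 1/5.

Final answer: 1/5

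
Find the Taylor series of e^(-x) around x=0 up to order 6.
x^6/720 - x^5/120 + x^4/24 - x^3/6 + x^2/2 - x + 1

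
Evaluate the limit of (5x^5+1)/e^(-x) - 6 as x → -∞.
The quotient is an ∞/∞ indeterminate form as x → -∞.
Compare growth rates of the dominant terms (exponentials ≫ polynomials ≫ logarithms), or apply L'Hôpital's rule; the quotient → 0.
Adding the constant: 0 - 6 = -6. Limit = -6.

Final answer: -6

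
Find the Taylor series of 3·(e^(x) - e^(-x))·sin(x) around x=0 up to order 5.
6·x^2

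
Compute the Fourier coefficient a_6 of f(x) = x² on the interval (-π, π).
a_6 = (1/π) ∫_{-π}^{π} f(x)·cos(6x) dx.
Evaluate the integral (use parity and integration by parts as needed): a_6 = 1/9.

Final answer: 1/9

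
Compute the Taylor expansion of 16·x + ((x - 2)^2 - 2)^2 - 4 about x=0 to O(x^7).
x^4 - 8·x^3 + 20·x^2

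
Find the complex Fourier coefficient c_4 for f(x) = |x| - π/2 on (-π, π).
Compute the real Fourier coefficients first: a_4 = 0, b_4 = 0.
Then c_4 = (a_4 − i·b_4)/2 = 0.

Final answer: 0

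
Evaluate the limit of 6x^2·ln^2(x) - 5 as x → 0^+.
The product is a 0·∞ indeterminate form at x → 0⁺.
Rewrite the product as 6·ln^2(x) / x^(-2) and apply L'Hôpital, or use the standard hierarchy x^(-2) ≫ |ln x|^2 as x → 0⁺.
The indeterminate product → 0, so the limit = -5.

Final answer: -5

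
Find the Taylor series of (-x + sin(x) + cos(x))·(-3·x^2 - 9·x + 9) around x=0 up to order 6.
-17·x^6/80 + x^5/5 + 27·x^4/8 + 3·x^3 - 15·x^2/2 - 9·x + 9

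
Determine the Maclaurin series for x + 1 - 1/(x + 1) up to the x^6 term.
-x^6 + x^5 - x^4 + x^3 - x^2 + 2·x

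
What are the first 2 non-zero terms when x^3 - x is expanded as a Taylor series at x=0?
x^3 - x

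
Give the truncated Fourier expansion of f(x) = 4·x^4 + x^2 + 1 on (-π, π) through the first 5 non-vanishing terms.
(188 - 32·π^2)·cos(x) + (-11 + 8·π^2)·cos(2·x) + (52/27 - 32·π^2/9)·cos(3·x) + (-1/2 + 2·π^2)·cos(4·x) + 1 + π^2/3 + 4·π^4/5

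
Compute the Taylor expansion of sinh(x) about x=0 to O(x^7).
x^5/120 + x^3/6 + x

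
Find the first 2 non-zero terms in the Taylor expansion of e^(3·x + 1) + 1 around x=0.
3·e·x + 1 + e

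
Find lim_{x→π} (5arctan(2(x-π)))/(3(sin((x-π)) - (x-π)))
Both numerator and denominator → 0 as x → π; this is a 0/0 indeterminate form.
Expand each to leading order near x = π: numerator ~ 10·(x - π), denominator ~ -(x - π)^3/2.
The limit of the ratio is -∞.

Final answer: -∞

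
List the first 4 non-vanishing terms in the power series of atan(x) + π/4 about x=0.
x^5/5 - x^3/3 + x + π/4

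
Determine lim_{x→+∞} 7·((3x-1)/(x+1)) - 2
Evaluate the dominant behaviour as x → +∞; each term tends to a finite value or vanishes.
Limit = 19.

Final answer: 19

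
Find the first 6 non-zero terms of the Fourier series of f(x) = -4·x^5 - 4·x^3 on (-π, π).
(-912 - 8·π^4 + 152·π^2)·sin(x) + (-16·π^2 + 24 + 4·π^4)·sin(2·x) + (-8·π^4/3 - 176/81 + 88·π^2/27)·sin(3·x) + (-π^2/2 + 3/16 + 2·π^4)·sin(4·x) + (-8·π^4/5 - 8·π^2/25 + 48/625)·sin(5·x) + (-8/81 + 16·π^2/27 + 4·π^4/3)·sin(6·x)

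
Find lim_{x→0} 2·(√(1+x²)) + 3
Direct substitution at x = 0 gives 5.

Final answer: 5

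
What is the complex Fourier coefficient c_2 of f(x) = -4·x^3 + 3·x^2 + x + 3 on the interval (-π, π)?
Compute the real Fourier coefficients first: a_2 = 3, b_2 = -7 + 4·π^2.
Then c_2 = (a_2 − i·b_2)/2 = 3/2 - 2·i·π^2 + 7·i/2.

Final answer: 3/2 - 2·i·π^2 + 7·i/2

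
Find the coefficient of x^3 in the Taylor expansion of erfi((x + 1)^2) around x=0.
Expand to order 3: erfi((x + 1)^2) = 24·e·x^3/√(π) + 10·e·x^2/√(π) + 4·e·x/√(π) + erfi(1) + O(x^4).
The coefficient of x^3 is 24·e/√(π).

Final answer: 24·e/√(π)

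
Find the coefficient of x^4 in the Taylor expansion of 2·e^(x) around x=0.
Expand to order 4: 2·e^(x) = x^4/12 + x^3/3 + x^2 + 2·x + 2 + O(x^5).
The coefficient of x^4 is 1/12.

Final answer: 1/12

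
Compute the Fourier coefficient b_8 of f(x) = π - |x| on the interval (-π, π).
b_8 = (1/π) ∫_{-π}^{π} f(x)·sin(8x) dx.
Evaluate the integral (use parity and integration by parts as needed): b_8 = 0.

Final answer: 0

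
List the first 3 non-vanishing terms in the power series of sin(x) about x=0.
x^5/120 - x^3/6 + x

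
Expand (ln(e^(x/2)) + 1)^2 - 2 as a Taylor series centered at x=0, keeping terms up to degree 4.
x^2/4 + x - 1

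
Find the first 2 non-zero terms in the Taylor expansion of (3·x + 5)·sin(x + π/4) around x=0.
4·√(2)·x + 5·√(2)/2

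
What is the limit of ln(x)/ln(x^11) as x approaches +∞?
This is an ∞/∞ indeterminate form as x → +∞.
Write ln(x^11) = 11·ln(x), reducing the quotient to 1/11.
Limit = 1/11.

Final answer: 1/11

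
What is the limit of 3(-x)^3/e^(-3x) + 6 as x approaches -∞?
The quotient is an ∞/∞ indeterminate form as x → -∞.
Compare growth rates of the dominant terms (exponentials ≫ polynomials ≫ logarithms), or apply L'Hôpital's rule; the quotient → 0.
Adding the constant: 0 + 6 = 6. Limit = 6.

Final answer: 6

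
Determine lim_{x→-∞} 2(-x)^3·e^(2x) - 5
The product is a 0·∞ indeterminate form at x → -∞.
Rewrite the product as 2(-x)^3 / e^(-2x) (an ∞/∞ form) and apply L'Hôpital, or use the standard hierarchy e^(2|x|) ≫ |(-x)^3| as x → -∞.
The indeterminate product → 0, so the limit = -5.

Final answer: -5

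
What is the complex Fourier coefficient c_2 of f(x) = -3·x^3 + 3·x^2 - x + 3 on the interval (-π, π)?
Compute the real Fourier coefficients first: a_2 = 3, b_2 = -7/2 + 3·π^2.
Then c_2 = (a_2 − i·b_2)/2 = 3/2 - 3·i·π^2/2 + 7·i/4.

Final answer: 3/2 - 3·i·π^2/2 + 7·i/4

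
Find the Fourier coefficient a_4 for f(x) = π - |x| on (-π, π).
a_4 = (1/π) ∫_{-π}^{π} f(x)·cos(4x) dx.
Evaluate the integral (use parity and integration by parts as needed): a_4 = 0.

Final answer: 0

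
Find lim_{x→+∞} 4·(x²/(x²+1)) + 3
Evaluate the dominant behaviour as x → +∞; each term tends to a finite value or vanishes.
Limit = 7.

Final answer: 7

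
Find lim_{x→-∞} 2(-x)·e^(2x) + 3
The product is a 0·∞ indeterminate form at x → -∞.
Rewrite the product as 2(-x) / e^(-2x) (an ∞/∞ form) and apply L'Hôpital, or use the standard hierarchy e^(2|x|) ≫ |(-x)| as x → -∞.
The indeterminate product → 0, so the limit = 3.

Final answer: 3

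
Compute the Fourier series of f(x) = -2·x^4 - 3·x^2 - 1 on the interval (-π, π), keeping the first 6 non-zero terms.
(-84 + 16·π^2)·cos(x) + (3 - 4·π^2)·cos(2·x) + (4/27 + 16·π^2/9)·cos(3·x) + (-π^2 - 3/8)·cos(4·x) + (204/625 + 16·π^2/25)·cos(5·x) - 2·π^4/5 - π^2 - 1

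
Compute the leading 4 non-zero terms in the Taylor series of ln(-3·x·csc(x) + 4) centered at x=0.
-359·x^8/10080 - 97·x^6/1260 - 11·x^4/60 - x^2/2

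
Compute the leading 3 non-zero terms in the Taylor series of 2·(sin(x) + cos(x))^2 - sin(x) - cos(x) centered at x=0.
x^2/2 + 3·x + 1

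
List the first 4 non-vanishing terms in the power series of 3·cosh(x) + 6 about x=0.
x^6/240 + x^4/8 + 3·x^2/2 + 9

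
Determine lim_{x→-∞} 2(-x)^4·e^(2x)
This is a 0·∞ indeterminate form at x → -∞.
Rewrite the product as 2(-x)^4 / e^(-2x) (an ∞/∞ form) and apply L'Hôpital, or use the standard hierarchy e^(2|x|) ≫ |(-x)^4| as x → -∞.
The indeterminate product → 0, so the limit = 0.

Final answer: 0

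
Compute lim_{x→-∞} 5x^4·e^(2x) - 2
The product is a 0·∞ indeterminate form at x → -∞.
Rewrite the product as 5x^4 / e^(-2x) (an ∞/∞ form) and apply L'Hôpital, or use the standard hierarchy e^(2|x|) ≫ |x^4| as x → -∞.
The indeterminate product → 0, so the limit = -2.

Final answer: -2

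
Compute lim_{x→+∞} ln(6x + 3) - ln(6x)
This is an ∞ − ∞ indeterminate form.
Combine the logarithms: ln(6x+3) − ln(6x) = ln((6x+3)/(6x)) = ln(1 + 3/(6x)) → ln(1) = 0.
Limit = 0.

Final answer: 0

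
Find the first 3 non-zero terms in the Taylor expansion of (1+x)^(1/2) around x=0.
-x^2/8 + x/2 + 1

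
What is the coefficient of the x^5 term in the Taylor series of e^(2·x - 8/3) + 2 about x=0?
Expand to order 5: e^(2·x - 8/3) + 2 = 4·x^5·e^(-8/3)/15 + 2·x^4·e^(-8/3)/3 + 4·x^3·e^(-8/3)/3 + 2·x^2·e^(-8/3) + 2·x·e^(-8/3) + e^(-8/3) + 2 + O(x^6).
The coefficient of x^5 is 4·e^(-8/3)/15.

Final answer: 4·e^(-8/3)/15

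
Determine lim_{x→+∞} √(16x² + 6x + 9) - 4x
As x → +∞: multiply by the conjugate to get (6x+9)/(√(16x²+6x+9)+4x); the denominator ~ 8x, so the limit is 6/8 = 3/4.
Limit = 3/4.

Final answer: 3/4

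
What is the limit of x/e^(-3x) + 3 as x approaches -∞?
The quotient is an ∞/∞ indeterminate form as x → -∞.
Compare growth rates of the dominant terms (exponentials ≫ polynomials ≫ logarithms), or apply L'Hôpital's rule; the quotient → 0.
Adding the constant: 0 + 3 = 3. Limit = 3.

Final answer: 3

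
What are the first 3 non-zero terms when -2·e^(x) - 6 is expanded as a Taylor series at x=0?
-x^2 - 2·x - 8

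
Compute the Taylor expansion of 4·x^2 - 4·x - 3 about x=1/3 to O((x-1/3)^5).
-35/9 - 4·(x - 1/3)/3 + 4·(x - 1/3)^2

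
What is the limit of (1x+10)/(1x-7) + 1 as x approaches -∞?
Evaluate the dominant behaviour as x → -∞; each term tends to a finite value or vanishes.
Limit = 2.

Final answer: 2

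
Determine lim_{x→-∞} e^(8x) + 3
Evaluate the dominant behaviour as x → -∞; each term tends to a finite value or vanishes.
Limit = 3.

Final answer: 3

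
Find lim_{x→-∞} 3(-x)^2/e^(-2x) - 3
The quotient is an ∞/∞ indeterminate form as x → -∞.
Compare growth rates of the dominant terms (exponentials ≫ polynomials ≫ logarithms), or apply L'Hôpital's rule; the quotient → 0.
Adding the constant: 0 - 3 = -3. Limit = -3.

Final answer: -3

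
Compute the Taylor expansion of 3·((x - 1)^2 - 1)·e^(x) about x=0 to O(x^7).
3·x^6/40 + x^5/4 + x^4/2 - 3·x^2 - 6·x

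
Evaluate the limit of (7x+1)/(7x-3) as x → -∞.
Evaluate the dominant behaviour as x → -∞; each term tends to a finite value or vanishes.
Limit = 1.

Final answer: 1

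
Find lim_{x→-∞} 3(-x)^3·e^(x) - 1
The product is a 0·∞ indeterminate form at x → -∞.
Rewrite the product as 3(-x)^3 / e^(-x) (an ∞/∞ form) and apply L'Hôpital, or use the standard hierarchy e^(|x|) ≫ |(-x)^3| as x → -∞.
The indeterminate product → 0, so the limit = -1.

Final answer: -1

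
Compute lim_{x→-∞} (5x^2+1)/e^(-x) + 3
The quotient is an ∞/∞ indeterminate form as x → -∞.
Compare growth rates of the dominant terms (exponentials ≫ polynomials ≫ logarithms), or apply L'Hôpital's rule; the quotient → 0.
Adding the constant: 0 + 3 = 3. Limit = 3.

Final answer: 3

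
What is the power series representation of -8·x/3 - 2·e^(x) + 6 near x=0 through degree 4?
-x^4/12 - x^3/3 - x^2 - 14·x/3 + 4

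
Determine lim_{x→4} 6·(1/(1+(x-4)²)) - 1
Direct substitution at x = 4 gives 5.

Final answer: 5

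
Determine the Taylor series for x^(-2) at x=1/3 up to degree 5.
9 - 54·(x - 1/3) + 243·(x - 1/3)^2 - 972·(x - 1/3)^3 + 3645·(x - 1/3)^4 - 13122·(x - 1/3)^5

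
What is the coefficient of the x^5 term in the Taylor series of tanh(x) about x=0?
Expand to order 5: tanh(x) = 2·x^5/15 - x^3/3 + x + O(x^6).
The coefficient of x^5 is 2/15.

Final answer: 2/15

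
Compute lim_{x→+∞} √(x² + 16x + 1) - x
This is an ∞ − ∞ indeterminate form.
Multiply and divide by the conjugate √(x²+16x + 1) + x; the x² terms cancel, leaving (16x + 1)/(√(x²+16x + 1)+x) → 16/2 = 8.
Limit = 8.

Final answer: 8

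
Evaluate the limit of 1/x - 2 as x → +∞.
Evaluate the dominant behaviour as x → +∞; each term tends to a finite value or vanishes.
Limit = -2.

Final answer: -2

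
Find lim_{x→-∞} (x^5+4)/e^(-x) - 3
The quotient is an ∞/∞ indeterminate form as x → -∞.
Compare growth rates of the dominant terms (exponentials ≫ polynomials ≫ logarithms), or apply L'Hôpital's rule; the quotient → 0.
Adding the constant: 0 - 3 = -3. Limit = -3.

Final answer: -3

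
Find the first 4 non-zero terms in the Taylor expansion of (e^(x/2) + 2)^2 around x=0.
x^3/4 + x^2 + 3·x + 9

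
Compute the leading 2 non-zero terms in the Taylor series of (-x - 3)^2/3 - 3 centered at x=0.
x^2/3 + 2·x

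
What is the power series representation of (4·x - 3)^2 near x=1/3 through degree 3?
25/9 - 40·(x - 1/3)/3 + 16·(x - 1/3)^2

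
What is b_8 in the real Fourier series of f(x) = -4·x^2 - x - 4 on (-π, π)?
b_8 = (1/π) ∫_{-π}^{π} f(x)·sin(8x) dx.
Evaluate the integral (use parity and integration by parts as needed): b_8 = 1/4.

Final answer: 1/4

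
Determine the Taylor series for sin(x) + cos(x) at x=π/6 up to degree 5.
1/2 + √(3)/2 + (-1/2 + √(3)/2)·(x - π/6) + (-√(3)/4 - 1/4)·(x - π/6)^2 + (1/12 - √(3)/12)·(x - π/6)^3 + (1/48 + √(3)/48)·(x - π/6)^4 + (-1/240 + √(3)/240)·(x - π/6)^5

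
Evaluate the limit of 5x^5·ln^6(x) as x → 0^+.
This is a 0·∞ indeterminate form at x → 0⁺.
Rewrite the product as 5·ln^6(x) / x^(-5) and apply L'Hôpital, or use the standard hierarchy x^(-5) ≫ |ln x|^6 as x → 0⁺.
The indeterminate product → 0, so the limit = 0.

Final answer: 0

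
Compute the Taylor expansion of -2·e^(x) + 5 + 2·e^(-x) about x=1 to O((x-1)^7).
(-2·e^(2) + 2 + 5·e)·e^(-1) + (-2·e^(2) - 2)·e^(-1)·(x - 1) + (1 - e^(2))·e^(-1)·(x - 1)^2 + (-e^(2) - 1)·e^(-1)·(x - 1)^3/3 + (1 - e^(2))·e^(-1)·(x - 1)^4/12 + (-e^(2) - 1)·e^(-1)·(x - 1)^5/60 + (1 - e^(2))·e^(-1)·(x - 1)^6/360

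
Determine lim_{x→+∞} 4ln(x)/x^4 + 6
The quotient is an ∞/∞ indeterminate form as x → +∞.
The polynomial denominator x^4 dominates the logarithmic numerator (any positive power of x ≫ ln(x) as x → ∞), so the quotient → 0.
Adding the constant: 0 + 6 = 6. Limit = 6.

Final answer: 6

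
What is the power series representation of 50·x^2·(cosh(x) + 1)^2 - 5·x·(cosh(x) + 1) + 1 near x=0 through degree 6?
125·x^6/6 - 5·x^5/24 + 100·x^4 - 5·x^3/2 + 200·x^2 - 10·x + 1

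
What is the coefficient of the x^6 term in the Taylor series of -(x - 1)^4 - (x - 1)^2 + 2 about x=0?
Expand to order 6: -(x - 1)^4 - (x - 1)^2 + 2 = -x^4 + 4·x^3 - 7·x^2 + 6·x + O(x^7).
The coefficient of x^6 is 0.

Final answer: 0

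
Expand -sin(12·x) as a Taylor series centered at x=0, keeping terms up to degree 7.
248832·x^7/35 - 10368·x^5/5 + 288·x^3 - 12·x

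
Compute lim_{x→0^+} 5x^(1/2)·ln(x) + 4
The product is a 0·∞ indeterminate form at x → 0⁺.
Rewrite the product as 5·ln(x) / x^(-1/2) and apply L'Hôpital, or use the standard hierarchy x^(-1/2) ≫ |ln x| as x → 0⁺.
The indeterminate product → 0, so the limit = 4.

Final answer: 4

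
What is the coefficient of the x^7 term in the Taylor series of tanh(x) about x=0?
Expand to order 7: tanh(x) = -17·x^7/315 + 2·x^5/15 - x^3/3 + x + O(x^8).
The coefficient of x^7 is -17/315.

Final answer: -17/315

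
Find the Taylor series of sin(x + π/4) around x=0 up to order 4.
√(2)·x^4/48 - √(2)·x^3/12 - √(2)·x^2/4 + √(2)·x/2 + √(2)/2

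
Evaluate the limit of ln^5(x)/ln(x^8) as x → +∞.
This is an ∞/∞ indeterminate form as x → +∞.
Write ln(x^8) = 8·ln(x), reducing the quotient to ln^4(x)/8 → ∞.
Limit = ∞.

Final answer: ∞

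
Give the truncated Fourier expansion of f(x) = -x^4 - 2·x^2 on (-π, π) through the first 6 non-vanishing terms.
(-40 + 8·π^2)·cos(x) + (1 - 2·π^2)·cos(2·x) + (8/27 + 8·π^2/9)·cos(3·x) + (-π^2/2 - 5/16)·cos(4·x) + (152/625 + 8·π^2/25)·cos(5·x) - π^4/5 - 2·π^2/3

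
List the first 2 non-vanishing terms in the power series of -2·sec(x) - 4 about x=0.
-x^2 - 6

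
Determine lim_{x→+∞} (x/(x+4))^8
As x → +∞: x/(x+4) = 1/(1 + 4/x) → 1, and the 8th power of a limit-1 base also → 1.
Limit = 1.

Final answer: 1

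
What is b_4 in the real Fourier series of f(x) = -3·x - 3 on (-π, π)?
b_4 = (1/π) ∫_{-π}^{π} f(x)·sin(4x) dx.
Evaluate the integral (use parity and integration by parts as needed): b_4 = 3/2.

Final answer: 3/2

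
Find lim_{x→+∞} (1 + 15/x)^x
As x → +∞: this is the defining limit (1 + 15/x)^x → e^15.
Limit = e^(15).

Final answer: e^(15)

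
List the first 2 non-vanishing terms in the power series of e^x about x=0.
x + 1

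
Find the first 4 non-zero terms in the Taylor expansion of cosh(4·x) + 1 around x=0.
256·x^6/45 + 32·x^4/3 + 8·x^2 + 2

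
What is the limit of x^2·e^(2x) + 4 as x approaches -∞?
The product is a 0·∞ indeterminate form at x → -∞.
Rewrite the product as x^2 / e^(-2x) (an ∞/∞ form) and apply L'Hôpital, or use the standard hierarchy e^(2|x|) ≫ |x^2| as x → -∞.
The indeterminate product → 0, so the limit = 4.

Final answer: 4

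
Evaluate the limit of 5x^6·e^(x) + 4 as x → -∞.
The product is a 0·∞ indeterminate form at x → -∞.
Rewrite the product as 5x^6 / e^(-x) (an ∞/∞ form) and apply L'Hôpital, or use the standard hierarchy e^(|x|) ≫ |x^6| as x → -∞.
The indeterminate product → 0, so the limit = 4.

Final answer: 4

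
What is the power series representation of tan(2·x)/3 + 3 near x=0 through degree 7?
2176·x^7/945 + 64·x^5/45 + 8·x^3/9 + 2·x/3 + 3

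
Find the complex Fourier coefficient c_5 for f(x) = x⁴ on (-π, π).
Compute the real Fourier coefficients first: a_5 = 48/625 - 8·π^2/25, b_5 = 0.
Then c_5 = (a_5 − i·b_5)/2 = 24/625 - 4·π^2/25.

Final answer: 24/625 - 4·π^2/25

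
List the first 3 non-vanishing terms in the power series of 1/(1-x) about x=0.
x^2 + x + 1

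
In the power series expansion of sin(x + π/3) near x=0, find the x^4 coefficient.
Expand to order 4: sin(x + π/3) = √(3)·x^4/48 - x^3/12 - √(3)·x^2/4 + x/2 + √(3)/2 + O(x^5).
The coefficient of x^4 is √(3)/48.

Final answer: √(3)/48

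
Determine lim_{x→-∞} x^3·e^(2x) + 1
The product is a 0·∞ indeterminate form at x → -∞.
Rewrite the product as x^3 / e^(-2x) (an ∞/∞ form) and apply L'Hôpital, or use the standard hierarchy e^(2|x|) ≫ |x^3| as x → -∞.
The indeterminate product → 0, so the limit = 1.

Final answer: 1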